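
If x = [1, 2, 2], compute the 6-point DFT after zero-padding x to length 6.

Original 3-point DFT: [5, -1, -1]
Zero-padded 6-point DFT provides frequency interpolation.

DFT_6([x, 0, ...]) = [5, 1.0000-3.4641i, -1, 1, -1, 1.0000+3.4641i]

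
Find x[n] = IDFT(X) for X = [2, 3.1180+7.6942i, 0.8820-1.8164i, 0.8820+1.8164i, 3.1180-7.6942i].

x[n] = (1/5) Σ(k=0 to 4) X[k] · e^(2πikn/5)

Computing each x[n]:
x[0] = 2
x[1] = -2
x[2] = -3
x[3] = 2
x[4] = 3

x = [2, -2, -3, 2, 3]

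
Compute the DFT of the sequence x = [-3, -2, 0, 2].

X[k] = Σ(n=0 to 3) x[n] · ω_4^(nk)
where ω_4 = e^(-2πi/4)

Computing each X[k]:
X[0] = -3
X[1] = -3+4i
X[2] = -3
X[3] = -3-4i

X = [-3, -3+4i, -3, -3-4i]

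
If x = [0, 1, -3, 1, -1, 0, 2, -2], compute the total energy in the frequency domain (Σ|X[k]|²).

Parseval: Σ|x[n]|² = (1/N)Σ|X[k]|², so Σ|X[k]|² = N·Σ|x[n]|² = 8·20.0000

Σ|X[k]|² = N·Σ|x[n]|² = 8·20.0000 = 160.0000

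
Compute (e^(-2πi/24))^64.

Since ω_24^24 = 1, powers reduce modulo 24.
64 mod 24 = 16
So ω_24^64 = ω_24^16 = e^(-2πi·16/24)

ω_24^64 = ω_24^16 = -0.5000+0.8660i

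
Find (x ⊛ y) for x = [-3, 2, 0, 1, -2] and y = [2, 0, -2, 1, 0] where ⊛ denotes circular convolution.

(x ⊛ y)[n] = Σ(m=0 to 4) x[m] · y[(n-m) mod 5]

Computing each output sample:
(x ⊛ y)[0] = -8
(x ⊛ y)[1] = 9
(x ⊛ y)[2] = 4
(x ⊛ y)[3] = -5
(x ⊛ y)[4] = -2

x ⊛ y = [-8, 9, 4, -5, -2]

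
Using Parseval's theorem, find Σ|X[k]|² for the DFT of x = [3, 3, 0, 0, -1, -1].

Parseval: Σ|x[n]|² = (1/N)Σ|X[k]|², so Σ|X[k]|² = N·Σ|x[n]|² = 6·20.0000

Σ|X[k]|² = N·Σ|x[n]|² = 6·20.0000 = 120.0000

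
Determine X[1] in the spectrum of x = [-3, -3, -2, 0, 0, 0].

X[1] = Σ(n=0 to 5) x[n] · ω_6^(1n) where ω_6 = e^(-2πi/6)
= (-3)·ω_6^0 + (-3)·ω_6^1 + (-2)·ω_6^2 + (0)·ω_6^3 + (0)·ω_6^4 + (0)·ω_6^5

X[1] = -3.5000+4.3301i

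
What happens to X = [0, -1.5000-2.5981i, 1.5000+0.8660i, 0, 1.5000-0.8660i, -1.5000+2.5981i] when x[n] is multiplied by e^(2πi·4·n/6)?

Modulation property: DFT(ω_6^(-4n)·x[n]) = X[(k-4) mod 6], so circularly shift X by 4 positions.

X[k-4] = [1.5000+0.8660i, 0, 1.5000-0.8660i, -1.5000+2.5981i, 0, -1.5000-2.5981i]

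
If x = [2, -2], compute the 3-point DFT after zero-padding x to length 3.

Original 2-point DFT: [0, 4]
Zero-padded 3-point DFT provides frequency interpolation.

DFT_3([x, 0, ...]) = [0, 3.0000+1.7321i, 3.0000-1.7321i]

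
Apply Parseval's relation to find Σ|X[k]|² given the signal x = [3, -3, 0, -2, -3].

Parseval: Σ|x[n]|² = (1/N)Σ|X[k]|², so Σ|X[k]|² = N·Σ|x[n]|² = 5·31.0000

Σ|X[k]|² = N·Σ|x[n]|² = 5·31.0000 = 155.0000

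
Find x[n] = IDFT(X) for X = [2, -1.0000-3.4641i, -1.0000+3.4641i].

x[n] = (1/3) Σ(k=0 to 2) X[k] · e^(2πikn/3)

Computing each x[n]:
x[0] = 0
x[1] = 3
x[2] = -1

x = [0, 3, -1]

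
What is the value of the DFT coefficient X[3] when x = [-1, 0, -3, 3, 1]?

X[3] = Σ(n=0 to 4) x[n] · ω_5^(3n) where ω_5 = e^(-2πi/5)
= (-1)·ω_5^0 + (0)·ω_5^3 + (-3)·ω_5^6 + (3)·ω_5^9 + (1)·ω_5^12

X[3] = -1.8090+5.1186i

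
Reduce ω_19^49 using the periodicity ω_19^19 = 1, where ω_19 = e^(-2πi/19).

Since ω_19^19 = 1, powers reduce modulo 19.
49 mod 19 = 11
So ω_19^49 = ω_19^11 = e^(-2πi·11/19)

ω_19^49 = ω_19^11 = -0.8795+0.4759i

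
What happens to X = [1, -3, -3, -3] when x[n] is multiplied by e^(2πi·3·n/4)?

Modulation property: DFT(ω_4^(-3n)·x[n]) = X[(k-3) mod 4], so circularly shift X by 3 positions.

X[k-3] = [-3, -3, -3, 1]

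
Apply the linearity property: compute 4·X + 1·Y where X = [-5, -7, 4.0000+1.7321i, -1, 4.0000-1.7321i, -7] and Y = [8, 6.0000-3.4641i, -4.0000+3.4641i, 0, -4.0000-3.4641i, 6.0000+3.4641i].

By linearity: DFT(4x + 1y) = 4·DFT(x) + 1·DFT(y)
= 4·[-5, -7, 4.0000+1.7321i, -1, 4.0000-1.7321i, -7] + 1·[8, 6.0000-3.4641i, -4.0000+3.4641i, 0, -4.0000-3.4641i, 6.0000+3.4641i]

Computing element-wise:
Z[0] = 4·(-5) + 1·(8) = -12
Z[1] = 4·(-7) + 1·(6.0000-3.4641i) = -22.0000-3.4641i
Z[2] = 4·(4.0000+1.7321i) + 1·(-4.0000+3.4641i) = 12.0000+10.3925i
Z[3] = 4·(-1) + 1·(0) = -4
Z[4] = 4·(4.0000-1.7321i) + 1·(-4.0000-3.4641i) = 12.0000-10.3925i
Z[5] = 4·(-7) + 1·(6.0000+3.4641i) = -22.0000+3.4641i

DFT(4x + 1y) = 4·X + 1·Y = [-12, -22.0000-3.4641i, 12.0000+10.3925i, -4, 12.0000-10.3925i, -22.0000+3.4641i]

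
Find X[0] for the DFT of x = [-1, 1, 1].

X[0] = Σ(n=0 to 2) x[n] · ω_3^0 = Σ x[n]
= (-1) + (1) + (1)

X[0] = 1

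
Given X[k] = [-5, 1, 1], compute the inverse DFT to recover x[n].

x[n] = (1/3) Σ(k=0 to 2) X[k] · e^(2πikn/3)

Computing each x[n]:
x[0] = -1
x[1] = -2
x[2] = -2

x = [-1, -2, -2]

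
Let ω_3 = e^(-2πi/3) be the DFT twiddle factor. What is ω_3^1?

ω_3^1 = e^(-2πi·1/3)
= cos(-2π·1/3) + i·sin(-2π·1/3)
= cos(-2π/3) + i·sin(-2π/3)

ω_3^1 = cos(-2π/3) + i·sin(-2π/3) = -0.5000-0.8660i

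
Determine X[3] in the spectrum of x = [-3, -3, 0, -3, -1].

X[3] = Σ(n=0 to 4) x[n] · ω_5^(3n) where ω_5 = e^(-2πi/5)
= (-3)·ω_5^0 + (-3)·ω_5^3 + (0)·ω_5^6 + (-3)·ω_5^9 + (-1)·ω_5^12

X[3] = -0.6910-4.0287i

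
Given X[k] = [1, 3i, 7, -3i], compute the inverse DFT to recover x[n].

x[n] = (1/4) Σ(k=0 to 3) X[k] · e^(2πikn/4)

Computing each x[n]:
x[0] = 2
x[1] = -3
x[2] = 2
x[3] = 0

x = [2, -3, 2, 0]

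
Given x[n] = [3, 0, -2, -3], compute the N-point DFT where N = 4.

X[k] = Σ(n=0 to 3) x[n] · ω_4^(nk)
where ω_4 = e^(-2πi/4)

Computing each X[k]:
X[0] = -2
X[1] = 5-3i
X[2] = 4
X[3] = 5+3i

X = [-2, 5-3i, 4, 5+3i]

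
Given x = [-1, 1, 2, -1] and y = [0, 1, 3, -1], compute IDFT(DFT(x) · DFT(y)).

(x ⊛ y)[n] = Σ(m=0 to 3) x[m] · y[(n-m) mod 4]

Computing each output sample:
(x ⊛ y)[0] = 4
(x ⊛ y)[1] = -6
(x ⊛ y)[2] = -1
(x ⊛ y)[3] = 6

x ⊛ y = [4, -6, -1, 6]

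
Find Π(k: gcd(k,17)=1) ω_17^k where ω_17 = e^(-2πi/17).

The primitive 17th roots of unity are ω_17^k for k coprime to 17: k ∈ {1, 2, 3, 4, 5, 6, 7, 8, 9, 10, 11, 12, 13, 14, 15, 16}
Their product equals the constant term of the cyclotomic polynomial Φ_17(x) up to sign.
For n ≥ 3, the product of all primitive nth roots of unity is 1. (For n=1 it is 1; for n=2 it is -1.)

1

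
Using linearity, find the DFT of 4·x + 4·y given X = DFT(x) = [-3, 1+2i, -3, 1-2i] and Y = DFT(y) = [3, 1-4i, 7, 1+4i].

By linearity: DFT(4x + 4y) = 4·DFT(x) + 4·DFT(y)
= 4·[-3, 1+2i, -3, 1-2i] + 4·[3, 1-4i, 7, 1+4i]

Computing element-wise:
Z[0] = 4·(-3) + 4·(3) = 0
Z[1] = 4·(1+2i) + 4·(1-4i) = 8-8i
Z[2] = 4·(-3) + 4·(7) = 16
Z[3] = 4·(1-2i) + 4·(1+4i) = 8+8i

DFT(4x + 4y) = 4·X + 4·Y = [0, 8-8i, 16, 8+8i]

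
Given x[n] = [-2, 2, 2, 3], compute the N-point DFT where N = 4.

X[k] = Σ(n=0 to 3) x[n] · ω_4^(nk)
where ω_4 = e^(-2πi/4)

Computing each X[k]:
X[0] = 5
X[1] = -4+1i
X[2] = -5
X[3] = -4-1i

X = [5, -4+1i, -5, -4-1i]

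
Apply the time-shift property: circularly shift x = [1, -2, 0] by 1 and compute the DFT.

Time shift by 1: X_shifted[k] = ω_3^(1k) · X[k]
Shifted x = [0, 1, -2]

DFT(x[n-1]) = [-1, 0.5000-2.5981i, 0.5000+2.5981i]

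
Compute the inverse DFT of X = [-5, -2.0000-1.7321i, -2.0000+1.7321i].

x[n] = (1/3) Σ(k=0 to 2) X[k] · e^(2πikn/3)

Computing each x[n]:
x[0] = -3
x[1] = 0
x[2] = -2

x = [-3, 0, -2]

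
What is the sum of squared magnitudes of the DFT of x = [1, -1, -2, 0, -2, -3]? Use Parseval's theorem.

Parseval: Σ|x[n]|² = (1/N)Σ|X[k]|², so Σ|X[k]|² = N·Σ|x[n]|² = 6·19.0000

Σ|X[k]|² = N·Σ|x[n]|² = 6·19.0000 = 114.0000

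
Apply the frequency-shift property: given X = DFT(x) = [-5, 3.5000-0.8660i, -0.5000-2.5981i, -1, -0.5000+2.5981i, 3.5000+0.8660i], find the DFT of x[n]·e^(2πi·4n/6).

Modulation property: DFT(ω_6^(-4n)·x[n]) = X[(k-4) mod 6], so circularly shift X by 4 positions.

X[k-4] = [-0.5000-2.5981i, -1, -0.5000+2.5981i, 3.5000+0.8660i, -5, 3.5000-0.8660i]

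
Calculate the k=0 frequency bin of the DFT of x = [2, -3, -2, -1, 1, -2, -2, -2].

X[0] = Σ(n=0 to 7) x[n] · ω_8^0 = Σ x[n]
= (2) + (-3) + (-2) + (-1) + (1) + (-2) + (-2) + (-2)

X[0] = -9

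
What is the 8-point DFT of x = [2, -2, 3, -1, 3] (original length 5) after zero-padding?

Original 5-point DFT: [5, 0.6910+2.4041i, 1.8090+6.7432i, 1.8090-6.7432i, 0.6910-2.4041i]
Zero-padded 8-point DFT provides frequency interpolation.

DFT_8([x, 0, ...]) = [5, -1.7071-0.8787i, 2+1i, -0.2929+5.1213i, 11, -0.2929-5.1213i, 2-1i, -1.7071+0.8787i]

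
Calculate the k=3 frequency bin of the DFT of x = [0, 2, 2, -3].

X[3] = Σ(n=0 to 3) x[n] · ω_4^(3n) where ω_4 = e^(-2πi/4)
= (0)·ω_4^0 + (2)·ω_4^3 + (2)·ω_4^6 + (-3)·ω_4^9

X[3] = -2+5i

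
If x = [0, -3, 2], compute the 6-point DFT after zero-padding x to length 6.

Original 3-point DFT: [-1, 0.5000+4.3301i, 0.5000-4.3301i]
Zero-padded 6-point DFT provides frequency interpolation.

DFT_6([x, 0, ...]) = [-1, -2.5000+0.8660i, 0.5000+4.3301i, 5, 0.5000-4.3301i, -2.5000-0.8660i]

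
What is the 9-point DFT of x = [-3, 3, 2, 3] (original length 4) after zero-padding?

Original 4-point DFT: [5, -5, -7, -5]
Zero-padded 9-point DFT provides frequency interpolation.

DFT_9([x, 0, ...]) = [5, -1.8546-6.4961i, -5.8584-1.0404i, -2.5000-0.8660i, -5.7870-2.3386i, -5.7870+2.3386i, -2.5000+0.8660i, -5.8584+1.0404i, -1.8546+6.4961i]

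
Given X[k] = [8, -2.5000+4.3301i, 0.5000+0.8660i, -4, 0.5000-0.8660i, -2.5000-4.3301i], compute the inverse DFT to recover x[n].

x[n] = (1/6) Σ(k=0 to 5) X[k] · e^(2πikn/6)

Computing each x[n]:
x[0] = 0
x[1] = 0
x[2] = 0
x[3] = 3
x[4] = 2
x[5] = 3

x = [0, 0, 0, 3, 2, 3]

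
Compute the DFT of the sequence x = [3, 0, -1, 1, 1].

X[k] = Σ(n=0 to 4) x[n] · ω_5^(nk)
where ω_5 = e^(-2πi/5)

Computing each X[k]:
X[0] = 4
X[1] = 3.3090+2.1266i
X[2] = 2.1910-1.3143i
X[3] = 2.1910+1.3143i
X[4] = 3.3090-2.1266i

X = [4, 3.3090+2.1266i, 2.1910-1.3143i, 2.1910+1.3143i, 3.3090-2.1266i]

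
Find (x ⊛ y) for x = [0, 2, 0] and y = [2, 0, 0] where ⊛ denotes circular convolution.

(x ⊛ y)[n] = Σ(m=0 to 2) x[m] · y[(n-m) mod 3]

Computing each output sample:
(x ⊛ y)[0] = 0
(x ⊛ y)[1] = 4
(x ⊛ y)[2] = 0

x ⊛ y = [0, 4, 0]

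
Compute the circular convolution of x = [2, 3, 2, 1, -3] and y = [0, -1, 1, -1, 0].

(x ⊛ y)[n] = Σ(m=0 to 4) x[m] · y[(n-m) mod 5]

Computing each output sample:
(x ⊛ y)[0] = 2
(x ⊛ y)[1] = -6
(x ⊛ y)[2] = 2
(x ⊛ y)[3] = -1
(x ⊛ y)[4] = -2

x ⊛ y = [2, -6, 2, -1, -2]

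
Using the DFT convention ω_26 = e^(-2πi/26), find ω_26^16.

ω_26^16 = e^(-2πi·16/26)
= cos(-2π·16/26) + i·sin(-2π·16/26)
= cos(-32π/26) + i·sin(-32π/26)

ω_26^16 = cos(-32π/26) + i·sin(-32π/26) = -0.7485+0.6631i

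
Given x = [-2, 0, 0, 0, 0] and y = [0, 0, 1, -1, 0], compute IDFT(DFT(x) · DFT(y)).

(x ⊛ y)[n] = Σ(m=0 to 4) x[m] · y[(n-m) mod 5]

Computing each output sample:
(x ⊛ y)[0] = 0
(x ⊛ y)[1] = 0
(x ⊛ y)[2] = -2
(x ⊛ y)[3] = 2
(x ⊛ y)[4] = 0

x ⊛ y = [0, 0, -2, 2, 0]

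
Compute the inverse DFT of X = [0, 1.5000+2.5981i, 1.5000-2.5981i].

x[n] = (1/3) Σ(k=0 to 2) X[k] · e^(2πikn/3)

Computing each x[n]:
x[0] = 1
x[1] = -2
x[2] = 1

x = [1, -2, 1]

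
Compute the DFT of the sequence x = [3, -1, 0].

X[k] = Σ(n=0 to 2) x[n] · ω_3^(nk)
where ω_3 = e^(-2πi/3)

Computing each X[k]:
X[0] = 2
X[1] = 3.5000+0.8660i
X[2] = 3.5000-0.8660i

X = [2, 3.5000+0.8660i, 3.5000-0.8660i]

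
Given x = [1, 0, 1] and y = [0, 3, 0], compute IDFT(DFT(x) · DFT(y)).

(x ⊛ y)[n] = Σ(m=0 to 2) x[m] · y[(n-m) mod 3]

Computing each output sample:
(x ⊛ y)[0] = 3
(x ⊛ y)[1] = 3
(x ⊛ y)[2] = 0

x ⊛ y = [3, 3, 0]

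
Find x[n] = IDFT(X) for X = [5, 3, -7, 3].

x[n] = (1/4) Σ(k=0 to 3) X[k] · e^(2πikn/4)

Computing each x[n]:
x[0] = 1
x[1] = 3
x[2] = -2
x[3] = 3

x = [1, 3, -2, 3]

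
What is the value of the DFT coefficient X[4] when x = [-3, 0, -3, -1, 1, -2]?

X[4] = Σ(n=0 to 5) x[n] · ω_6^(4n) where ω_6 = e^(-2πi/6)
= (-3)·ω_6^0 + (0)·ω_6^4 + (-3)·ω_6^8 + (-1)·ω_6^12 + (1)·ω_6^16 + (-2)·ω_6^20

X[4] = -2.0000+5.1962i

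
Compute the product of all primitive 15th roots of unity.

The primitive 15th roots of unity are ω_15^k for k coprime to 15: k ∈ {1, 2, 4, 7, 8, 11, 13, 14}
Their product equals the constant term of the cyclotomic polynomial Φ_15(x) up to sign.
For n ≥ 3, the product of all primitive nth roots of unity is 1. (For n=1 it is 1; for n=2 it is -1.)

1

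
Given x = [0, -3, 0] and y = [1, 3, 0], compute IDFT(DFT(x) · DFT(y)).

(x ⊛ y)[n] = Σ(m=0 to 2) x[m] · y[(n-m) mod 3]

Computing each output sample:
(x ⊛ y)[0] = 0
(x ⊛ y)[1] = -3
(x ⊛ y)[2] = -9

x ⊛ y = [0, -3, -9]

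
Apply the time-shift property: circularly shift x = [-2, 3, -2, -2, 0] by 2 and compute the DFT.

Time shift by 2: X_shifted[k] = ω_5^(2k) · X[k]
Shifted x = [-2, 0, -2, 3, -2]

DFT(x[n-2]) = [-3, -3.4271+1.0368i, -0.0729-5.9309i, -0.0729+5.9309i, -3.4271-1.0368i]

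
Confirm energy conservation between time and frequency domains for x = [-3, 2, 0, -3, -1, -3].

Time domain:
Σ|x[n]|² = |-3|² + |2|² + |0|² + |-3|² + |-1|² + |-3|² = 32.0000

Frequency domain:
(1/6)Σ|X[k]|² = (1/6)(|-8|² + |-5.1962i|² + |-5.0000-3.4641i|² + |0|² + |-5.0000+3.4641i|² + |5.1962i|²) = (1/6)·192.0000 = 32.0000

Both sides agree, confirming Parseval's theorem.

Σ|x[n]|² = (1/N)Σ|X[k]|² = 32.0000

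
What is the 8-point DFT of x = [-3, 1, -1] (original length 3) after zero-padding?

Original 3-point DFT: [-3, -3.0000-1.7321i, -3.0000+1.7321i]
Zero-padded 8-point DFT provides frequency interpolation.

DFT_8([x, 0, ...]) = [-3, -2.2929+0.2929i, -2-1i, -3.7071-1.7071i, -5, -3.7071+1.7071i, -2+1i, -2.2929-0.2929i]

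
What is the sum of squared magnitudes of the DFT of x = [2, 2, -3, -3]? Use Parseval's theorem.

Parseval: Σ|x[n]|² = (1/N)Σ|X[k]|², so Σ|X[k]|² = N·Σ|x[n]|² = 4·26.0000

Σ|X[k]|² = N·Σ|x[n]|² = 4·26.0000 = 104.0000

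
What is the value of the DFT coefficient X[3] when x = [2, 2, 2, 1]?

X[3] = Σ(n=0 to 3) x[n] · ω_4^(3n) where ω_4 = e^(-2πi/4)
= (2)·ω_4^0 + (2)·ω_4^3 + (2)·ω_4^6 + (1)·ω_4^9

X[3] = 1i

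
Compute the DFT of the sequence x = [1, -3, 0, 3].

X[k] = Σ(n=0 to 3) x[n] · ω_4^(nk)
where ω_4 = e^(-2πi/4)

Computing each X[k]:
X[0] = 1
X[1] = 1+6i
X[2] = 1
X[3] = 1-6i

X = [1, 1+6i, 1, 1-6i]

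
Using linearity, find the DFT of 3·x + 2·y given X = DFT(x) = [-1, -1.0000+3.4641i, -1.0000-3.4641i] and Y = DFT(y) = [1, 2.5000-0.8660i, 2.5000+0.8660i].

By linearity: DFT(3x + 2y) = 3·DFT(x) + 2·DFT(y)
= 3·[-1, -1.0000+3.4641i, -1.0000-3.4641i] + 2·[1, 2.5000-0.8660i, 2.5000+0.8660i]

Computing element-wise:
Z[0] = 3·(-1) + 2·(1) = -1
Z[1] = 3·(-1.0000+3.4641i) + 2·(2.5000-0.8660i) = 2.0000+8.6603i
Z[2] = 3·(-1.0000-3.4641i) + 2·(2.5000+0.8660i) = 2.0000-8.6603i

DFT(3x + 2y) = 3·X + 2·Y = [-1, 2.0000+8.6603i, 2.0000-8.6603i]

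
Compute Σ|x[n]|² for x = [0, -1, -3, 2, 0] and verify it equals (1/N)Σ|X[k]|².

Time domain:
Σ|x[n]|² = |0|² + |-1|² + |-3|² + |2|² + |0|² = 14.0000

Frequency domain:
(1/5)Σ|X[k]|² = (1/5)(|-2|² + |0.5000+3.8900i|² + |0.5000-4.1675i|² + |0.5000+4.1675i|² + |0.5000-3.8900i|²) = (1/5)·70.0000 = 14.0000

Both sides agree, confirming Parseval's theorem.

Σ|x[n]|² = (1/N)Σ|X[k]|² = 14.0000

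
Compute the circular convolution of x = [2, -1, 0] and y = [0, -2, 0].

(x ⊛ y)[n] = Σ(m=0 to 2) x[m] · y[(n-m) mod 3]

Computing each output sample:
(x ⊛ y)[0] = 0
(x ⊛ y)[1] = -4
(x ⊛ y)[2] = 2

x ⊛ y = [0, -4, 2]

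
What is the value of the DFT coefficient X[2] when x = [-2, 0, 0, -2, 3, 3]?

X[2] = Σ(n=0 to 5) x[n] · ω_6^(2n) where ω_6 = e^(-2πi/6)
= (-2)·ω_6^0 + (0)·ω_6^2 + (0)·ω_6^4 + (-2)·ω_6^6 + (3)·ω_6^8 + (3)·ω_6^10

X[2] = -7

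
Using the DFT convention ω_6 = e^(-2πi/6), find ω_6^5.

ω_6^5 = e^(-2πi·5/6)
= cos(-2π·5/6) + i·sin(-2π·5/6)
= cos(-10π/6) + i·sin(-10π/6)

ω_6^5 = cos(-10π/6) + i·sin(-10π/6) = 0.5000+0.8660i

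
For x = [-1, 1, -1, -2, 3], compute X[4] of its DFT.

X[4] = Σ(n=0 to 4) x[n] · ω_5^(4n) where ω_5 = e^(-2πi/5)
= (-1)·ω_5^0 + (1)·ω_5^4 + (-1)·ω_5^8 + (-2)·ω_5^12 + (3)·ω_5^16

X[4] = 2.6631-1.3143i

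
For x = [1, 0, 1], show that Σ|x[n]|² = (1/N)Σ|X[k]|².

Time domain:
Σ|x[n]|² = |1|² + |0|² + |1|² = 2.0000

Frequency domain:
(1/3)Σ|X[k]|² = (1/3)(|2|² + |0.5000+0.8660i|² + |0.5000-0.8660i|²) = (1/3)·6.0000 = 2.0000

Both sides agree, confirming Parseval's theorem.

Σ|x[n]|² = (1/N)Σ|X[k]|² = 2.0000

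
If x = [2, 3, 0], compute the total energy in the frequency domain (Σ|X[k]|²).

Parseval: Σ|x[n]|² = (1/N)Σ|X[k]|², so Σ|X[k]|² = N·Σ|x[n]|² = 3·13.0000

Σ|X[k]|² = N·Σ|x[n]|² = 3·13.0000 = 39.0000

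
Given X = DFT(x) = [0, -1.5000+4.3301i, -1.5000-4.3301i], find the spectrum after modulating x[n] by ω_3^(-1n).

Modulation property: DFT(ω_3^(-1n)·x[n]) = X[(k-1) mod 3], so circularly shift X by 1 positions.

X[k-1] = [-1.5000-4.3301i, 0, -1.5000+4.3301i]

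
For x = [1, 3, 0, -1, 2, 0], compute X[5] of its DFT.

X[5] = Σ(n=0 to 5) x[n] · ω_6^(5n) where ω_6 = e^(-2πi/6)
= (1)·ω_6^0 + (3)·ω_6^5 + (0)·ω_6^10 + (-1)·ω_6^15 + (2)·ω_6^20 + (0)·ω_6^25

X[5] = 2.5000+0.8660i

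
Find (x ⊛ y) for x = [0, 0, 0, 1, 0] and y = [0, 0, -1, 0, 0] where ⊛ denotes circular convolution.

(x ⊛ y)[n] = Σ(m=0 to 4) x[m] · y[(n-m) mod 5]

Computing each output sample:
(x ⊛ y)[0] = -1
(x ⊛ y)[1] = 0
(x ⊛ y)[2] = 0
(x ⊛ y)[3] = 0
(x ⊛ y)[4] = 0

x ⊛ y = [-1, 0, 0, 0, 0]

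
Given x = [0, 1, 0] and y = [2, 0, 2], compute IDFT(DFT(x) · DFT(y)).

(x ⊛ y)[n] = Σ(m=0 to 2) x[m] · y[(n-m) mod 3]

Computing each output sample:
(x ⊛ y)[0] = 2
(x ⊛ y)[1] = 2
(x ⊛ y)[2] = 0

x ⊛ y = [2, 2, 0]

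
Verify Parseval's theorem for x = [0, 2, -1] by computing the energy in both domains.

Time domain:
Σ|x[n]|² = |0|² + |2|² + |-1|² = 5.0000

Frequency domain:
(1/3)Σ|X[k]|² = (1/3)(|1|² + |-0.5000-2.5981i|² + |-0.5000+2.5981i|²) = (1/3)·15.0000 = 5.0000

Both sides agree, confirming Parseval's theorem.

Σ|x[n]|² = (1/N)Σ|X[k]|² = 5.0000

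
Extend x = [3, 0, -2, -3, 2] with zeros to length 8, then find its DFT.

Original 5-point DFT: [0, 7.6631+1.3143i, -0.1631+2.1266i, -0.1631-2.1266i, 7.6631-1.3143i]
Zero-padded 8-point DFT provides frequency interpolation.

DFT_8([x, 0, ...]) = [0, 3.1213+4.1213i, 7-3i, -1.1213+0.1213i, 6, -1.1213-0.1213i, 7+3i, 3.1213-4.1213i]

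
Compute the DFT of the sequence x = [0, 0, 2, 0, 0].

X[k] = Σ(n=0 to 4) x[n] · ω_5^(nk)
where ω_5 = e^(-2πi/5)

Computing each X[k]:
X[0] = 2
X[1] = -1.6180-1.1756i
X[2] = 0.6180+1.9021i
X[3] = 0.6180-1.9021i
X[4] = -1.6180+1.1756i

X = [2, -1.6180-1.1756i, 0.6180+1.9021i, 0.6180-1.9021i, -1.6180+1.1756i]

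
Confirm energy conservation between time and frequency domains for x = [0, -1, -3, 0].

Time domain:
Σ|x[n]|² = |0|² + |-1|² + |-3|² + |0|² = 10.0000

Frequency domain:
(1/4)Σ|X[k]|² = (1/4)(|-4|² + |3+1i|² + |-2|² + |3-1i|²) = (1/4)·40.0000 = 10.0000

Both sides agree, confirming Parseval's theorem.

Σ|x[n]|² = (1/N)Σ|X[k]|² = 10.0000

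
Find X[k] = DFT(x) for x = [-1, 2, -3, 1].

X[k] = Σ(n=0 to 3) x[n] · ω_4^(nk)
where ω_4 = e^(-2πi/4)

Computing each X[k]:
X[0] = -1
X[1] = 2-1i
X[2] = -7
X[3] = 2+1i

X = [-1, 2-1i, -7, 2+1i]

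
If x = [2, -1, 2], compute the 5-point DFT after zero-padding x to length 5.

Original 3-point DFT: [3, 1.5000+2.5981i, 1.5000-2.5981i]
Zero-padded 5-point DFT provides frequency interpolation.

DFT_5([x, 0, ...]) = [3, 0.0729-0.2245i, 3.4271+2.4899i, 3.4271-2.4899i, 0.0729+0.2245i]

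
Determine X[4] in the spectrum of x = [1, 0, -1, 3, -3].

X[4] = Σ(n=0 to 4) x[n] · ω_5^(4n) where ω_5 = e^(-2πi/5)
= (1)·ω_5^0 + (0)·ω_5^4 + (-1)·ω_5^8 + (3)·ω_5^12 + (-3)·ω_5^16

X[4] = -1.5451+0.5020i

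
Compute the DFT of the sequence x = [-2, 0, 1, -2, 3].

X[k] = Σ(n=0 to 4) x[n] · ω_5^(nk)
where ω_5 = e^(-2πi/5)

Computing each X[k]:
X[0] = 0
X[1] = -0.2639+1.0898i
X[2] = -4.7361+4.6165i
X[3] = -4.7361-4.6165i
X[4] = -0.2639-1.0898i

X = [0, -0.2639+1.0898i, -4.7361+4.6165i, -4.7361-4.6165i, -0.2639-1.0898i]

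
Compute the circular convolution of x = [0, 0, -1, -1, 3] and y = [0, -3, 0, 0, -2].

(x ⊛ y)[n] = Σ(m=0 to 4) x[m] · y[(n-m) mod 5]

Computing each output sample:
(x ⊛ y)[0] = -9
(x ⊛ y)[1] = 2
(x ⊛ y)[2] = 2
(x ⊛ y)[3] = -3
(x ⊛ y)[4] = 3

x ⊛ y = [-9, 2, 2, -3, 3]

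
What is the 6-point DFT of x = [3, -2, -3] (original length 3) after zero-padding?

Original 3-point DFT: [-2, 5.5000-0.8660i, 5.5000+0.8660i]
Zero-padded 6-point DFT provides frequency interpolation.

DFT_6([x, 0, ...]) = [-2, 3.5000+4.3301i, 5.5000-0.8660i, 2, 5.5000+0.8660i, 3.5000-4.3301i]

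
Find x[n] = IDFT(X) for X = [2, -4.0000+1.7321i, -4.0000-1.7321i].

x[n] = (1/3) Σ(k=0 to 2) X[k] · e^(2πikn/3)

Computing each x[n]:
x[0] = -2
x[1] = 1
x[2] = 3

x = [-2, 1, 3]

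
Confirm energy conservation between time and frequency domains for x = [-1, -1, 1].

Time domain:
Σ|x[n]|² = |-1|² + |-1|² + |1|² = 3.0000

Frequency domain:
(1/3)Σ|X[k]|² = (1/3)(|-1|² + |-1.0000+1.7321i|² + |-1.0000-1.7321i|²) = (1/3)·9.0000 = 3.0000

Both sides agree, confirming Parseval's theorem.

Σ|x[n]|² = (1/N)Σ|X[k]|² = 3.0000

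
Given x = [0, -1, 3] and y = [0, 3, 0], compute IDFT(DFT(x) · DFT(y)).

(x ⊛ y)[n] = Σ(m=0 to 2) x[m] · y[(n-m) mod 3]

Computing each output sample:
(x ⊛ y)[0] = 9
(x ⊛ y)[1] = 0
(x ⊛ y)[2] = -3

x ⊛ y = [9, 0, -3]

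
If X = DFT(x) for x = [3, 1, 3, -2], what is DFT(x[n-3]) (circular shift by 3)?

Time shift by 3: X_shifted[k] = ω_4^(3k) · X[k]
Shifted x = [1, 3, -2, 3]

DFT(x[n-3]) = [5, 3, -7, 3]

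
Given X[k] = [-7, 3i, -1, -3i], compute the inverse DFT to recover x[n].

x[n] = (1/4) Σ(k=0 to 3) X[k] · e^(2πikn/4)

Computing each x[n]:
x[0] = -2
x[1] = -3
x[2] = -2
x[3] = 0

x = [-2, -3, -2, 0]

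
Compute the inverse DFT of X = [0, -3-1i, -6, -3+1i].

x[n] = (1/4) Σ(k=0 to 3) X[k] · e^(2πikn/4)

Computing each x[n]:
x[0] = -3
x[1] = 2
x[2] = 0
x[3] = 1

x = [-3, 2, 0, 1]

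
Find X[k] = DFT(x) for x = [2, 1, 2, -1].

X[k] = Σ(n=0 to 3) x[n] · ω_4^(nk)
where ω_4 = e^(-2πi/4)

Computing each X[k]:
X[0] = 4
X[1] = -2i
X[2] = 4
X[3] = 2i

X = [4, -2i, 4, 2i]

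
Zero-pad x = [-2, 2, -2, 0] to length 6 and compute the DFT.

Original 4-point DFT: [-2, -2i, -6, 2i]
Zero-padded 6-point DFT provides frequency interpolation.

DFT_6([x, 0, ...]) = [-2, 0, -2.0000-3.4641i, -6, -2.0000+3.4641i, 0]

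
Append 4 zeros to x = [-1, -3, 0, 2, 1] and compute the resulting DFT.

Original 5-point DFT: [-1, -3.2361+4.9798i, 1.2361+0.4490i, 1.2361-0.4490i, -3.2361-4.9798i]
Zero-padded 9-point DFT provides frequency interpolation.

DFT_9([x, 0, ...]) = [-1, -5.2378-0.1457i, -1.7549+5.3293i, 2.0000+1.7321i, 0.9927+0.2788i, 0.9927-0.2788i, 2.0000-1.7321i, -1.7549-5.3293i, -5.2378+0.1457i]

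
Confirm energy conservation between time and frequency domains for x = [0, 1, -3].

Time domain:
Σ|x[n]|² = |0|² + |1|² + |-3|² = 10.0000

Frequency domain:
(1/3)Σ|X[k]|² = (1/3)(|-2|² + |1.0000-3.4641i|² + |1.0000+3.4641i|²) = (1/3)·30.0000 = 10.0000

Both sides agree, confirming Parseval's theorem.

Σ|x[n]|² = (1/N)Σ|X[k]|² = 10.0000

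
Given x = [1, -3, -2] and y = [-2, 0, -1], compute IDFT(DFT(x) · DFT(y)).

(x ⊛ y)[n] = Σ(m=0 to 2) x[m] · y[(n-m) mod 3]

Computing each output sample:
(x ⊛ y)[0] = 1
(x ⊛ y)[1] = 8
(x ⊛ y)[2] = 3

x ⊛ y = [1, 8, 3]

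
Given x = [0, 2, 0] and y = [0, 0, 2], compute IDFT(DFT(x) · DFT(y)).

(x ⊛ y)[n] = Σ(m=0 to 2) x[m] · y[(n-m) mod 3]

Computing each output sample:
(x ⊛ y)[0] = 4
(x ⊛ y)[1] = 0
(x ⊛ y)[2] = 0

x ⊛ y = [4, 0, 0]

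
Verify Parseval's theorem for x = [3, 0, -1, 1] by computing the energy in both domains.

Time domain:
Σ|x[n]|² = |3|² + |0|² + |-1|² + |1|² = 11.0000

Frequency domain:
(1/4)Σ|X[k]|² = (1/4)(|3|² + |4+1i|² + |1|² + |4-1i|²) = (1/4)·44.0000 = 11.0000

Both sides agree, confirming Parseval's theorem.

Σ|x[n]|² = (1/N)Σ|X[k]|² = 11.0000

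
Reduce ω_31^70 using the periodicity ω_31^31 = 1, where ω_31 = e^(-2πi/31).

Since ω_31^31 = 1, powers reduce modulo 31.
70 mod 31 = 8
So ω_31^70 = ω_31^8 = e^(-2πi·8/31)

ω_31^70 = ω_31^8 = -0.0506-0.9987i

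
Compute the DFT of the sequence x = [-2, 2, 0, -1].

X[k] = Σ(n=0 to 3) x[n] · ω_4^(nk)
where ω_4 = e^(-2πi/4)

Computing each X[k]:
X[0] = -1
X[1] = -2-3i
X[2] = -3
X[3] = -2+3i

X = [-1, -2-3i, -3, -2+3i]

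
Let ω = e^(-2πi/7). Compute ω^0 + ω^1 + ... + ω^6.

Sum of all nth roots of unity equals 0 for n > 1 (geometric series with r ≠ 1).

0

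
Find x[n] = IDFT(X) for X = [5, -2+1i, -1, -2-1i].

x[n] = (1/4) Σ(k=0 to 3) X[k] · e^(2πikn/4)

Computing each x[n]:
x[0] = 0
x[1] = 1
x[2] = 2
x[3] = 2

x = [0, 1, 2, 2]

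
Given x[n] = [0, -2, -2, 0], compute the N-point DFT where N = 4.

X[k] = Σ(n=0 to 3) x[n] · ω_4^(nk)
where ω_4 = e^(-2πi/4)

Computing each X[k]:
X[0] = -4
X[1] = 2+2i
X[2] = 0
X[3] = 2-2i

X = [-4, 2+2i, 0, 2-2i]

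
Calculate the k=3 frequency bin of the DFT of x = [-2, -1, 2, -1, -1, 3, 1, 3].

X[3] = Σ(n=0 to 7) x[n] · ω_8^(3n) where ω_8 = e^(-2πi/8)
= (-2)·ω_8^0 + (-1)·ω_8^3 + (2)·ω_8^6 + (-1)·ω_8^9 + (-1)·ω_8^12 + (3)·ω_8^15 + (1)·ω_8^18 + (3)·ω_8^21

X[3] = -1.0000+6.6569i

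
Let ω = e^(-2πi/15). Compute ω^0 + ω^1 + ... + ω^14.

Sum of all nth roots of unity equals 0 for n > 1 (geometric series with r ≠ 1).

0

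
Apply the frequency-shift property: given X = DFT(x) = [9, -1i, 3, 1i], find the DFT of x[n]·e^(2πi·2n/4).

Modulation property: DFT(ω_4^(-2n)·x[n]) = X[(k-2) mod 4], so circularly shift X by 2 positions.

X[k-2] = [3, 1i, 9, -1i]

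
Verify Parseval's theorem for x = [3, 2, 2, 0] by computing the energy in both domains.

Time domain:
Σ|x[n]|² = |3|² + |2|² + |2|² + |0|² = 17.0000

Frequency domain:
(1/4)Σ|X[k]|² = (1/4)(|7|² + |1-2i|² + |3|² + |1+2i|²) = (1/4)·68.0000 = 17.0000

Both sides agree, confirming Parseval's theorem.

Σ|x[n]|² = (1/N)Σ|X[k]|² = 17.0000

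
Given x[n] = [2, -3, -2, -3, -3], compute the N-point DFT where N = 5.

X[k] = Σ(n=0 to 4) x[n] · ω_5^(nk)
where ω_5 = e^(-2πi/5)

Computing each X[k]:
X[0] = -9
X[1] = 4.1910-0.5878i
X[2] = 5.3090+0.9511i
X[3] = 5.3090-0.9511i
X[4] = 4.1910+0.5878i

X = [-9, 4.1910-0.5878i, 5.3090+0.9511i, 5.3090-0.9511i, 4.1910+0.5878i]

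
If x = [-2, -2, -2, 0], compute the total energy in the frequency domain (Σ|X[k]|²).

Parseval: Σ|x[n]|² = (1/N)Σ|X[k]|², so Σ|X[k]|² = N·Σ|x[n]|² = 4·12.0000

Σ|X[k]|² = N·Σ|x[n]|² = 4·12.0000 = 48.0000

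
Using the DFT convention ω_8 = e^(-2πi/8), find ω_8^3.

ω_8^3 = e^(-2πi·3/8)
= cos(-2π·3/8) + i·sin(-2π·3/8)
= cos(-6π/8) + i·sin(-6π/8)

ω_8^3 = cos(-6π/8) + i·sin(-6π/8) = -0.7071-0.7071i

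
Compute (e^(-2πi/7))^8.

Since ω_7^7 = 1, powers reduce modulo 7.
8 mod 7 = 1
So ω_7^8 = ω_7^1 = e^(-2πi·1/7)

ω_7^8 = ω_7^1 = 0.6235-0.7818i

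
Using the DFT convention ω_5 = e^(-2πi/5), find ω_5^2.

ω_5^2 = e^(-2πi·2/5)
= cos(-2π·2/5) + i·sin(-2π·2/5)
= cos(-4π/5) + i·sin(-4π/5)

ω_5^2 = cos(-4π/5) + i·sin(-4π/5) = -0.8090-0.5878i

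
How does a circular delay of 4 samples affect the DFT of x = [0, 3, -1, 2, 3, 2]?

Time shift by 4: X_shifted[k] = ω_6^(4k) · X[k]
Shifted x = [-1, 2, 3, 2, 0, 3]

DFT(x[n-4]) = [9, -2.0000-1.7321i, -3.0000+3.4641i, -5, -3.0000-3.4641i, -2.0000+1.7321i]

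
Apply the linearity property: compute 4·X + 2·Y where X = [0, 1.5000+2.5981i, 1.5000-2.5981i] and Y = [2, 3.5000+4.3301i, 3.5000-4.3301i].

By linearity: DFT(4x + 2y) = 4·DFT(x) + 2·DFT(y)
= 4·[0, 1.5000+2.5981i, 1.5000-2.5981i] + 2·[2, 3.5000+4.3301i, 3.5000-4.3301i]

Computing element-wise:
Z[0] = 4·(0) + 2·(2) = 4
Z[1] = 4·(1.5000+2.5981i) + 2·(3.5000+4.3301i) = 13.0000+19.0526i
Z[2] = 4·(1.5000-2.5981i) + 2·(3.5000-4.3301i) = 13.0000-19.0526i

DFT(4x + 2y) = 4·X + 2·Y = [4, 13.0000+19.0526i, 13.0000-19.0526i]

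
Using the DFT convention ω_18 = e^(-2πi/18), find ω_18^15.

ω_18^15 = e^(-2πi·15/18)
= cos(-2π·15/18) + i·sin(-2π·15/18)
= cos(-30π/18) + i·sin(-30π/18)

ω_18^15 = cos(-30π/18) + i·sin(-30π/18) = 0.5000+0.8660i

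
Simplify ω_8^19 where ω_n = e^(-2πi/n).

Since ω_8^8 = 1, powers reduce modulo 8.
19 mod 8 = 3
So ω_8^19 = ω_8^3 = e^(-2πi·3/8)

ω_8^19 = ω_8^3 = -0.7071-0.7071i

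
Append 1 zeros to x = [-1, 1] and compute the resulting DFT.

Original 2-point DFT: [0, -2]
Zero-padded 3-point DFT provides frequency interpolation.

DFT_3([x, 0, ...]) = [0, -1.5000-0.8660i, -1.5000+0.8660i]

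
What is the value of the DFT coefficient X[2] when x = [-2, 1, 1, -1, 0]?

X[2] = Σ(n=0 to 4) x[n] · ω_5^(2n) where ω_5 = e^(-2πi/5)
= (-2)·ω_5^0 + (1)·ω_5^2 + (1)·ω_5^4 + (-1)·ω_5^6 + (0)·ω_5^8

X[2] = -2.8090+1.3143i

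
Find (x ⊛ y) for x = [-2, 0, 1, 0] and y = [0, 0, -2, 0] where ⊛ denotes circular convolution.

(x ⊛ y)[n] = Σ(m=0 to 3) x[m] · y[(n-m) mod 4]

Computing each output sample:
(x ⊛ y)[0] = -2
(x ⊛ y)[1] = 0
(x ⊛ y)[2] = 4
(x ⊛ y)[3] = 0

x ⊛ y = [-2, 0, 4, 0]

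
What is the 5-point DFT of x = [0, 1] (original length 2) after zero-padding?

Original 2-point DFT: [1, -1]
Zero-padded 5-point DFT provides frequency interpolation.

DFT_5([x, 0, ...]) = [1, 0.3090-0.9511i, -0.8090-0.5878i, -0.8090+0.5878i, 0.3090+0.9511i]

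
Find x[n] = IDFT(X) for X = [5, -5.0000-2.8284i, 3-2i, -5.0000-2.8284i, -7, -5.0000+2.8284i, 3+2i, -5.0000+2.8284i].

x[n] = (1/8) Σ(k=0 to 7) X[k] · e^(2πikn/8)

Computing each x[n]:
x[0] = -2
x[1] = 3
x[2] = -1
x[3] = 2
x[4] = 3
x[5] = 1
x[6] = -1
x[7] = 0

x = [-2, 3, -1, 2, 3, 1, -1, 0]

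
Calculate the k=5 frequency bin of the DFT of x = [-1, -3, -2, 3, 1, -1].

X[5] = Σ(n=0 to 5) x[n] · ω_6^(5n) where ω_6 = e^(-2πi/6)
= (-1)·ω_6^0 + (-3)·ω_6^5 + (-2)·ω_6^10 + (3)·ω_6^15 + (1)·ω_6^20 + (-1)·ω_6^25

X[5] = -5.5000-4.3301i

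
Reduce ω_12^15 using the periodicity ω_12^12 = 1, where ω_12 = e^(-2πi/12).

Since ω_12^12 = 1, powers reduce modulo 12.
15 mod 12 = 3
So ω_12^15 = ω_12^3 = e^(-2πi·3/12)

ω_12^15 = ω_12^3 = -1i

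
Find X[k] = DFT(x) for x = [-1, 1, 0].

X[k] = Σ(n=0 to 2) x[n] · ω_3^(nk)
where ω_3 = e^(-2πi/3)

Computing each X[k]:
X[0] = 0
X[1] = -1.5000-0.8660i
X[2] = -1.5000+0.8660i

X = [0, -1.5000-0.8660i, -1.5000+0.8660i]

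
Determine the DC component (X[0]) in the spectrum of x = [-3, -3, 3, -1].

X[0] = Σ(n=0 to 3) x[n] · ω_4^0 = Σ x[n]
= (-3) + (-3) + (3) + (-1)

X[0] = -4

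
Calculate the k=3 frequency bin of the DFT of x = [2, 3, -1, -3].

X[3] = Σ(n=0 to 3) x[n] · ω_4^(3n) where ω_4 = e^(-2πi/4)
= (2)·ω_4^0 + (3)·ω_4^3 + (-1)·ω_4^6 + (-3)·ω_4^9

X[3] = 3+6i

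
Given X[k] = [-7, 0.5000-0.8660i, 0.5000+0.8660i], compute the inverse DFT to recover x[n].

x[n] = (1/3) Σ(k=0 to 2) X[k] · e^(2πikn/3)

Computing each x[n]:
x[0] = -2
x[1] = -2
x[2] = -3

x = [-2, -2, -3]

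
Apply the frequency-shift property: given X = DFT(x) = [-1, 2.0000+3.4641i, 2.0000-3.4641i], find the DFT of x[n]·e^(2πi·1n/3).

Modulation property: DFT(ω_3^(-1n)·x[n]) = X[(k-1) mod 3], so circularly shift X by 1 positions.

X[k-1] = [2.0000-3.4641i, -1, 2.0000+3.4641i]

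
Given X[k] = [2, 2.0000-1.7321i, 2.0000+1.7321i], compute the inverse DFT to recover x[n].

x[n] = (1/3) Σ(k=0 to 2) X[k] · e^(2πikn/3)

Computing each x[n]:
x[0] = 2
x[1] = 1
x[2] = -1

x = [2, 1, -1]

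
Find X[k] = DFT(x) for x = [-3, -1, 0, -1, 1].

X[k] = Σ(n=0 to 4) x[n] · ω_5^(nk)
where ω_5 = e^(-2πi/5)

Computing each X[k]:
X[0] = -4
X[1] = -2.1910+1.3143i
X[2] = -3.3090+2.1266i
X[3] = -3.3090-2.1266i
X[4] = -2.1910-1.3143i

X = [-4, -2.1910+1.3143i, -3.3090+2.1266i, -3.3090-2.1266i, -2.1910-1.3143i]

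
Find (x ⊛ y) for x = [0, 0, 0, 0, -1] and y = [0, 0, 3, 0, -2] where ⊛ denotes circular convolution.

(x ⊛ y)[n] = Σ(m=0 to 4) x[m] · y[(n-m) mod 5]

Computing each output sample:
(x ⊛ y)[0] = 0
(x ⊛ y)[1] = -3
(x ⊛ y)[2] = 0
(x ⊛ y)[3] = 2
(x ⊛ y)[4] = 0

x ⊛ y = [0, -3, 0, 2, 0]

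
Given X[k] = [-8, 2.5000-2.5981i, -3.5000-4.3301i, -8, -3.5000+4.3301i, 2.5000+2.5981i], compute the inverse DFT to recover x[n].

x[n] = (1/6) Σ(k=0 to 5) X[k] · e^(2πikn/6)

Computing each x[n]:
x[0] = -3
x[1] = 3
x[2] = -3
x[3] = -2
x[4] = -2
x[5] = -1

x = [-3, 3, -3, -2, -2, -1]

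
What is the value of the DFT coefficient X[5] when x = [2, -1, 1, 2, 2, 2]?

X[5] = Σ(n=0 to 5) x[n] · ω_6^(5n) where ω_6 = e^(-2πi/6)
= (2)·ω_6^0 + (-1)·ω_6^5 + (1)·ω_6^10 + (2)·ω_6^15 + (2)·ω_6^20 + (2)·ω_6^25

X[5] = -1.0000-3.4641i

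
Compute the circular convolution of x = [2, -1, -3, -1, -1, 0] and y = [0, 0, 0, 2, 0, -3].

(x ⊛ y)[n] = Σ(m=0 to 5) x[m] · y[(n-m) mod 6]

Computing each output sample:
(x ⊛ y)[0] = 1
(x ⊛ y)[1] = 7
(x ⊛ y)[2] = 3
(x ⊛ y)[3] = 7
(x ⊛ y)[4] = -2
(x ⊛ y)[5] = -12

x ⊛ y = [1, 7, 3, 7, -2, -12]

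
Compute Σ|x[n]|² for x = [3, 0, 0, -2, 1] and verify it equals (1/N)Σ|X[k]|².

Time domain:
Σ|x[n]|² = |3|² + |0|² + |0|² + |-2|² + |1|² = 14.0000

Frequency domain:
(1/5)Σ|X[k]|² = (1/5)(|2|² + |4.9271-0.2245i|² + |1.5729+2.4899i|² + |1.5729-2.4899i|² + |4.9271+0.2245i|²) = (1/5)·70.0000 = 14.0000

Both sides agree, confirming Parseval's theorem.

Σ|x[n]|² = (1/N)Σ|X[k]|² = 14.0000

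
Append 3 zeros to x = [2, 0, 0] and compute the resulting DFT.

Original 3-point DFT: [2, 2, 2]
Zero-padded 6-point DFT provides frequency interpolation.

DFT_6([x, 0, ...]) = [2, 2, 2, 2, 2, 2]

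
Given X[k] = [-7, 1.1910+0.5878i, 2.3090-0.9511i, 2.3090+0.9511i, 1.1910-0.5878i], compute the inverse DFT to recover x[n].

x[n] = (1/5) Σ(k=0 to 4) X[k] · e^(2πikn/5)

Computing each x[n]:
x[0] = 0
x[1] = -2
x[2] = -2
x[3] = -1
x[4] = -2

x = [0, -2, -2, -1, -2]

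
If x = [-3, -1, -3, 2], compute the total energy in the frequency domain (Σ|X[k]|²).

Parseval: Σ|x[n]|² = (1/N)Σ|X[k]|², so Σ|X[k]|² = N·Σ|x[n]|² = 4·23.0000

Σ|X[k]|² = N·Σ|x[n]|² = 4·23.0000 = 92.0000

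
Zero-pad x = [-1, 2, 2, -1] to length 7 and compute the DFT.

Original 4-point DFT: [2, -3-3i, 0, -3+3i]
Zero-padded 7-point DFT provides frequency interpolation.

DFT_7([x, 0, ...]) = [2, 0.7029-3.0796i, -3.8705-1.8639i, -1.3324+1.6708i, -1.3324-1.6708i, -3.8705+1.8639i, 0.7029+3.0796i]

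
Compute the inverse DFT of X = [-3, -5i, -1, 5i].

x[n] = (1/4) Σ(k=0 to 3) X[k] · e^(2πikn/4)

Computing each x[n]:
x[0] = -1
x[1] = 2
x[2] = -1
x[3] = -3

x = [-1, 2, -1, -3]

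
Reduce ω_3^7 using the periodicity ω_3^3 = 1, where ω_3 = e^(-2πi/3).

Since ω_3^3 = 1, powers reduce modulo 3.
7 mod 3 = 1
So ω_3^7 = ω_3^1 = e^(-2πi·1/3)

ω_3^7 = ω_3^1 = -0.5000-0.8660i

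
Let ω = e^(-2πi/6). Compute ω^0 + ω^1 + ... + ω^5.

Sum of all nth roots of unity equals 0 for n > 1 (geometric series with r ≠ 1).

0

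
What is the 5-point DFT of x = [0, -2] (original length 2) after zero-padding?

Original 2-point DFT: [-2, 2]
Zero-padded 5-point DFT provides frequency interpolation.

DFT_5([x, 0, ...]) = [-2, -0.6180+1.9021i, 1.6180+1.1756i, 1.6180-1.1756i, -0.6180-1.9021i]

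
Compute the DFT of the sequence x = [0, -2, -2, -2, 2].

X[k] = Σ(n=0 to 4) x[n] · ω_5^(nk)
where ω_5 = e^(-2πi/5)

Computing each X[k]:
X[0] = -4
X[1] = 3.2361+3.8042i
X[2] = -1.2361+2.3511i
X[3] = -1.2361-2.3511i
X[4] = 3.2361-3.8042i

X = [-4, 3.2361+3.8042i, -1.2361+2.3511i, -1.2361-2.3511i, 3.2361-3.8042i]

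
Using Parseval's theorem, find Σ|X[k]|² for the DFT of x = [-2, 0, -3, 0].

Parseval: Σ|x[n]|² = (1/N)Σ|X[k]|², so Σ|X[k]|² = N·Σ|x[n]|² = 4·13.0000

Σ|X[k]|² = N·Σ|x[n]|² = 4·13.0000 = 52.0000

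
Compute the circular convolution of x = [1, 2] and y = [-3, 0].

(x ⊛ y)[n] = Σ(m=0 to 1) x[m] · y[(n-m) mod 2]

Computing each output sample:
(x ⊛ y)[0] = -3
(x ⊛ y)[1] = -6

x ⊛ y = [-3, -6]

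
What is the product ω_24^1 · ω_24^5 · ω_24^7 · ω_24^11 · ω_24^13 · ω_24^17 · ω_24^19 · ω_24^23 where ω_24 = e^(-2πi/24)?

The primitive 24th roots of unity are ω_24^k for k coprime to 24: k ∈ {1, 5, 7, 11, 13, 17, 19, 23}
Their product equals the constant term of the cyclotomic polynomial Φ_24(x) up to sign.
For n ≥ 3, the product of all primitive nth roots of unity is 1. (For n=1 it is 1; for n=2 it is -1.)

1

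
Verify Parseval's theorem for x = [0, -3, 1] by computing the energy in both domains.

Time domain:
Σ|x[n]|² = |0|² + |-3|² + |1|² = 10.0000

Frequency domain:
(1/3)Σ|X[k]|² = (1/3)(|-2|² + |1.0000+3.4641i|² + |1.0000-3.4641i|²) = (1/3)·30.0000 = 10.0000

Both sides agree, confirming Parseval's theorem.

Σ|x[n]|² = (1/N)Σ|X[k]|² = 10.0000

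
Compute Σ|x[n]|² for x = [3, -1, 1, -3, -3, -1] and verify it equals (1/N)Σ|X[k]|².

Time domain:
Σ|x[n]|² = |3|² + |-1|² + |1|² + |-3|² + |-3|² + |-1|² = 30.0000

Frequency domain:
(1/6)Σ|X[k]|² = (1/6)(|-4|² + |6.0000-3.4641i|² + |2.0000+3.4641i|² + |6|² + |2.0000-3.4641i|² + |6.0000+3.4641i|²) = (1/6)·180.0000 = 30.0000

Both sides agree, confirming Parseval's theorem.

Σ|x[n]|² = (1/N)Σ|X[k]|² = 30.0000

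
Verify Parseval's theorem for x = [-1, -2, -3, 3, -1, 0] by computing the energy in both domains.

Time domain:
Σ|x[n]|² = |-1|² + |-2|² + |-3|² + |3|² + |-1|² + |0|² = 24.0000

Frequency domain:
(1/6)Σ|X[k]|² = (1/6)(|-4|² + |-3.0000+3.4641i|² + |5|² + |-6|² + |5|² + |-3.0000-3.4641i|²) = (1/6)·144.0000 = 24.0000

Both sides agree, confirming Parseval's theorem.

Σ|x[n]|² = (1/N)Σ|X[k]|² = 24.0000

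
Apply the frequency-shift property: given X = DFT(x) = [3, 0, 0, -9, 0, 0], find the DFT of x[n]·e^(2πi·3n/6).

Modulation property: DFT(ω_6^(-3n)·x[n]) = X[(k-3) mod 6], so circularly shift X by 3 positions.

X[k-3] = [-9, 0, 0, 3, 0, 0]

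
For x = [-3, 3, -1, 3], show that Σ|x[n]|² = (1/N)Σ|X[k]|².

Time domain:
Σ|x[n]|² = |-3|² + |3|² + |-1|² + |3|² = 28.0000

Frequency domain:
(1/4)Σ|X[k]|² = (1/4)(|2|² + |-2|² + |-10|² + |-2|²) = (1/4)·112.0000 = 28.0000

Both sides agree, confirming Parseval's theorem.

Σ|x[n]|² = (1/N)Σ|X[k]|² = 28.0000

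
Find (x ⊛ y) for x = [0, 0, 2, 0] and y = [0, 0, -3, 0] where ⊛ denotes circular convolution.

(x ⊛ y)[n] = Σ(m=0 to 3) x[m] · y[(n-m) mod 4]

Computing each output sample:
(x ⊛ y)[0] = -6
(x ⊛ y)[1] = 0
(x ⊛ y)[2] = 0
(x ⊛ y)[3] = 0

x ⊛ y = [-6, 0, 0, 0]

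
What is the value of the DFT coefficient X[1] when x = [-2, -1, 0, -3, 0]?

X[1] = Σ(n=0 to 4) x[n] · ω_5^(1n) where ω_5 = e^(-2πi/5)
= (-2)·ω_5^0 + (-1)·ω_5^1 + (0)·ω_5^2 + (-3)·ω_5^3 + (0)·ω_5^4

X[1] = 0.1180-0.8123i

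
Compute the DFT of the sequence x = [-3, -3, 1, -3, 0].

X[k] = Σ(n=0 to 4) x[n] · ω_5^(nk)
where ω_5 = e^(-2πi/5)

Computing each X[k]:
X[0] = -8
X[1] = -2.3090+0.5020i
X[2] = -1.1910+5.5676i
X[3] = -1.1910-5.5676i
X[4] = -2.3090-0.5020i

X = [-8, -2.3090+0.5020i, -1.1910+5.5676i, -1.1910-5.5676i, -2.3090-0.5020i]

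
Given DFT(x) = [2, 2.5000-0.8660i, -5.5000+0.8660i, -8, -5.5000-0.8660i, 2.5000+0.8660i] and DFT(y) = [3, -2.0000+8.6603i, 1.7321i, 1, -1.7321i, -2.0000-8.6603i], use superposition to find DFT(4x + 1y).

By linearity: DFT(4x + 1y) = 4·DFT(x) + 1·DFT(y)
= 4·[2, 2.5000-0.8660i, -5.5000+0.8660i, -8, -5.5000-0.8660i, 2.5000+0.8660i] + 1·[3, -2.0000+8.6603i, 1.7321i, 1, -1.7321i, -2.0000-8.6603i]

Computing element-wise:
Z[0] = 4·(2) + 1·(3) = 11
Z[1] = 4·(2.5000-0.8660i) + 1·(-2.0000+8.6603i) = 8.0000+5.1963i
Z[2] = 4·(-5.5000+0.8660i) + 1·(1.7321i) = -22.0000+5.1961i
Z[3] = 4·(-8) + 1·(1) = -31
Z[4] = 4·(-5.5000-0.8660i) + 1·(-1.7321i) = -22.0000-5.1961i
Z[5] = 4·(2.5000+0.8660i) + 1·(-2.0000-8.6603i) = 8.0000-5.1963i

DFT(4x + 1y) = 4·X + 1·Y = [11, 8.0000+5.1963i, -22.0000+5.1961i, -31, -22.0000-5.1961i, 8.0000-5.1963i]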